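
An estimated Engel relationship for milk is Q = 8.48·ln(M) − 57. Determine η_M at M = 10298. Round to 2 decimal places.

0.40

At M = 10298: Q = 21.353.
dQ/dM = 8.48/M = 0.000823461 at this income.
η = (dQ/dM)·(M/Q) = 0.000823461 × (10298/21.353) = 0.40.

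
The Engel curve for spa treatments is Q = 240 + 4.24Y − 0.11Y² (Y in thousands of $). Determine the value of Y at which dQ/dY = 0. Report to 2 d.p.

19.27

dQ/dY = 4.24 − 0.22Y.
The good is inferior where dQ/dY < 0. Setting dQ/dY = 0 gives Y = 4.24 / 0.22 = 19.27.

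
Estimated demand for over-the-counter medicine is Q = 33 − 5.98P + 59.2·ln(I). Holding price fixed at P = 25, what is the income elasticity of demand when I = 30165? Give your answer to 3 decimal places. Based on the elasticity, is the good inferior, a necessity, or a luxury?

At P = 25, I = 30165: Q = 494.115.
Holding P constant, ∂Q/∂I = 59.2/I = 0.00196254.
η_I = (∂Q/∂I)·(I/Q) = 0.00196254 × (30165/494.115) = 0.120.
Since 0 < η < 1, this is a necessity.

0.120 (necessity)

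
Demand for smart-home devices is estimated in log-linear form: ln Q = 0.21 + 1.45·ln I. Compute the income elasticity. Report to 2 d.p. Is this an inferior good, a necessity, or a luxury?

In a log-linear demand, the coefficient on ln I is the income elasticity.
So η = 1.45.
η > 1 ⇒ luxury.

1.45 (luxury)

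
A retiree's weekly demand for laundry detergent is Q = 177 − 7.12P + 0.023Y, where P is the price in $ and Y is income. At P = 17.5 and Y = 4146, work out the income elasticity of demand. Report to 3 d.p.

0.645

At P = 17.5, Y = 4146: Q = 147.758.
Holding P constant, ∂Q/∂Y = 0.023.
η_Y = (∂Q/∂Y)·(Y/Q) = 0.023 × (4146/147.758) = 0.645.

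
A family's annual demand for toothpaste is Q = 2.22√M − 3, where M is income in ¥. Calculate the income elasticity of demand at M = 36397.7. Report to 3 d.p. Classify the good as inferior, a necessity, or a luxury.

0.504 (necessity)

At M = 36397.7: Q = 420.536.
dQ/dM = 2.22/(2√M) = 0.00581816 at this income.
η = (dQ/dM)·(M/Q) = 0.00581816 × (36397.7/420.536) = 0.504.
Since 0 < η < 1, the good is a necessity.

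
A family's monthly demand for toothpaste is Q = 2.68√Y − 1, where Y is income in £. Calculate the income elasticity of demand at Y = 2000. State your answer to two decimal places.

0.50

At Y = 2000: Q = 118.853.
dQ/dY = 2.68/(2√Y) = 0.0299633 at this income.
η = (dQ/dY)·(Y/Q) = 0.0299633 × (2000/118.853) = 0.50.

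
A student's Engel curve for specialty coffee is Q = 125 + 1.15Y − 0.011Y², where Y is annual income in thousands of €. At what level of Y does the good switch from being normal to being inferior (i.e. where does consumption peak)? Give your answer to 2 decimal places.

52.27

dQ/dY = 1.15 − 0.022Y.
The good is inferior where dQ/dY < 0. Setting dQ/dY = 0 gives Y = 1.15 / 0.022 = 52.27.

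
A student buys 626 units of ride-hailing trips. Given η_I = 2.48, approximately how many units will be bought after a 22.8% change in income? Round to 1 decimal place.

%ΔQ ≈ η × %ΔI = 2.48 × 22.8% = 56.544%.
New Q ≈ 626 × (1 + 0.56544) = 980.0.

980.0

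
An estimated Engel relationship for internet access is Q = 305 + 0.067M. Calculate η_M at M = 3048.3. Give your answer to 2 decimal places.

At M = 3048.3: Q = 509.236.
dQ/dM = 0.067.
η = (dQ/dM)·(M/Q) = 0.067 × (3048.3/509.236) = 0.40.

0.40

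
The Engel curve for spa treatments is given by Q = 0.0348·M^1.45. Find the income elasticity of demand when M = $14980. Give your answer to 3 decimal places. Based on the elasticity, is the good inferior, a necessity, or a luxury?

For Q = A·M^β the income elasticity is constant and equal to β.
Here β = 1.45, so η = 1.450.
Since η > 1, the good is a luxury.

1.450 (luxury)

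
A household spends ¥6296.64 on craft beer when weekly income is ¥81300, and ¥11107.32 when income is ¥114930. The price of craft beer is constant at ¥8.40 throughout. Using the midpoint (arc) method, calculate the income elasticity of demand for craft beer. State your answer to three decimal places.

1.613

With a constant price, Q₁ = 6296.64/8.40 = 749.600 and Q₂ = 11107.32/8.40 = 1322.300 (equivalently, work directly with expenditure since P cancels).
Midpoint %ΔQ = (11107.32 − 6296.64)/8701.98 = 0.55283; midpoint %ΔI = (114930 − 81300)/98115 = 0.34276.
η = 0.55283 / 0.34276 = 1.613.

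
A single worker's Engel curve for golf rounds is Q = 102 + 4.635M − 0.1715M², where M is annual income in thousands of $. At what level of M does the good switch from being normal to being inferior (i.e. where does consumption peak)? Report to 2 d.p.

13.51

dQ/dM = 4.635 − 0.343M.
The good is inferior where dQ/dM < 0. Setting dQ/dM = 0 gives M = 4.635 / 0.343 = 13.51.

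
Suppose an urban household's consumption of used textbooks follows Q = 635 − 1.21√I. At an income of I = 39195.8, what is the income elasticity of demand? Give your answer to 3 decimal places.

-0.303

At I = 39195.8: Q = 395.445.
dQ/dI = -1.21/(2√I) = -0.00305588 at this income.
η = (dQ/dI)·(I/Q) = -0.00305588 × (39195.8/395.445) = -0.303.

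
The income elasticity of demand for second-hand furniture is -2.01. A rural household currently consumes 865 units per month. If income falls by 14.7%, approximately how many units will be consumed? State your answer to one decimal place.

%ΔQ ≈ η × %ΔI = -2.01 × (-14.7%) = 29.547%.
New Q ≈ 865 × (1 + 0.29547) = 1120.6.

1120.6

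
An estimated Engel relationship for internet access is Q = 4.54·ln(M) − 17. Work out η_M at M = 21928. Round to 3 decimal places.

At M = 21928: Q = 28.380.
dQ/dM = 4.54/M = 0.000207041 at this income.
η = (dQ/dM)·(M/Q) = 0.000207041 × (21928/28.380) = 0.160.

0.160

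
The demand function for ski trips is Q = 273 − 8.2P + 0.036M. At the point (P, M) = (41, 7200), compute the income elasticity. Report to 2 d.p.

At P = 41, M = 7200: Q = 196.000.
Holding P constant, ∂Q/∂M = 0.036.
η_M = (∂Q/∂M)·(M/Q) = 0.036 × (7200/196.000) = 1.32.

1.32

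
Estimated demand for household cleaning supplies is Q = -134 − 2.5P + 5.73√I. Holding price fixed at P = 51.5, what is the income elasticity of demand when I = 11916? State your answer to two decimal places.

0.86

At P = 51.5, I = 11916: Q = 362.739.
Holding P constant, ∂Q/∂I = 5.73/(2√I) = 0.0262458.
η_I = (∂Q/∂I)·(I/Q) = 0.0262458 × (11916/362.739) = 0.86.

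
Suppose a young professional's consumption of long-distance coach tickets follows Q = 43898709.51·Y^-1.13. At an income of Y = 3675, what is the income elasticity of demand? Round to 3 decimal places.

-1.130

For Q = A·Y^β the income elasticity is constant and equal to β.
Here β = -1.13, so η = -1.130.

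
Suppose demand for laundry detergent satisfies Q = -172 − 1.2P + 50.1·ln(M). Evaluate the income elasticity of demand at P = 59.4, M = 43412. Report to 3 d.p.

0.172

At P = 59.4, M = 43412: Q = 291.712.
Holding P constant, ∂Q/∂M = 50.1/M = 0.00115406.
η_M = (∂Q/∂M)·(M/Q) = 0.00115406 × (43412/291.712) = 0.172.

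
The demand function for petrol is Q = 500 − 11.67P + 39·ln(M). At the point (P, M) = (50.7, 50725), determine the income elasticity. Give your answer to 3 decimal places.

At P = 50.7, M = 50725: Q = 330.864.
Holding P constant, ∂Q/∂M = 39/M = 0.000768852.
η_M = (∂Q/∂M)·(M/Q) = 0.000768852 × (50725/330.864) = 0.118.

0.118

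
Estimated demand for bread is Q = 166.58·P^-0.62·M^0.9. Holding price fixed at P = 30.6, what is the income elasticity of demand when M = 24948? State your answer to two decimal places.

For a multiplicative demand Q = A·P^α·M^β, the income elasticity is β everywhere.
Here β = 0.9, so η = 0.90.

0.90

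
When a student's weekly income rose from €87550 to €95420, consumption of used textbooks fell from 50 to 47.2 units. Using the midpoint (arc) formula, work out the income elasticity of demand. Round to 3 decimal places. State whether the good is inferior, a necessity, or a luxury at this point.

ΔQ = 47.2 − 50 = -2.8; midpoint Q̄ = (50 + 47.2)/2 = 48.6.
ΔI = 95420 − 87550 = 7870; midpoint Ī = (87550 + 95420)/2 = 91485.
η = (ΔQ/Q̄) ÷ (ΔI/Ī) = (-2.8/48.6) ÷ (7870/91485) = -0.670.
η < 0 ⇒ inferior good.

-0.670 (inferior good)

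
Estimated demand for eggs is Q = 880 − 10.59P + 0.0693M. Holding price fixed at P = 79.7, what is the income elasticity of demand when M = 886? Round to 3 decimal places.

0.631

At P = 79.7, M = 886: Q = 97.377.
Holding P constant, ∂Q/∂M = 0.0693.
η_M = (∂Q/∂M)·(M/Q) = 0.0693 × (886/97.377) = 0.631.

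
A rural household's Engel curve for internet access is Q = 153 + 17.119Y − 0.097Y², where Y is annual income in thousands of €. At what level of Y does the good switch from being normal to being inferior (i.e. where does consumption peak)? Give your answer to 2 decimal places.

88.24

dQ/dY = 17.119 − 0.194Y.
The good is inferior where dQ/dY < 0. Setting dQ/dY = 0 gives Y = 17.119 / 0.194 = 88.24.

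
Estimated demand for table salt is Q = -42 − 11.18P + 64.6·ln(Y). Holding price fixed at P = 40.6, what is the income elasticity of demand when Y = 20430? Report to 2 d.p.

At P = 40.6, Y = 20430: Q = 145.231.
Holding P constant, ∂Q/∂Y = 64.6/Y = 0.00316202.
η_Y = (∂Q/∂Y)·(Y/Q) = 0.00316202 × (20430/145.231) = 0.44.

0.44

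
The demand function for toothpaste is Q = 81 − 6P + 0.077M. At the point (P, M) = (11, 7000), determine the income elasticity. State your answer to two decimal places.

At P = 11, M = 7000: Q = 554.000.
Holding P constant, ∂Q/∂M = 0.077.
η_M = (∂Q/∂M)·(M/Q) = 0.077 × (7000/554.000) = 0.97.

0.97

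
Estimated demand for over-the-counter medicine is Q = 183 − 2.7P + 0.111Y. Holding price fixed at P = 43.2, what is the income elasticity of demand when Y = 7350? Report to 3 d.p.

0.925

At P = 43.2, Y = 7350: Q = 882.210.
Holding P constant, ∂Q/∂Y = 0.111.
η_Y = (∂Q/∂Y)·(Y/Q) = 0.111 × (7350/882.210) = 0.925.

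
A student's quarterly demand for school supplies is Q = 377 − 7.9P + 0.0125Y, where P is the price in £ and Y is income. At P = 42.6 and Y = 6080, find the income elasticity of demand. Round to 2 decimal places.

0.65

At P = 42.6, Y = 6080: Q = 116.460.
Holding P constant, ∂Q/∂Y = 0.0125.
η_Y = (∂Q/∂Y)·(Y/Q) = 0.0125 × (6080/116.460) = 0.65.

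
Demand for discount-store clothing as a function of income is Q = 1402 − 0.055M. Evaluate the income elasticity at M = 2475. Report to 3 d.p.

-0.108

At M = 2475: Q = 1265.875.
dQ/dM = −0.055.
η = (dQ/dM)·(M/Q) = -0.055 × (2475/1265.875) = -0.108.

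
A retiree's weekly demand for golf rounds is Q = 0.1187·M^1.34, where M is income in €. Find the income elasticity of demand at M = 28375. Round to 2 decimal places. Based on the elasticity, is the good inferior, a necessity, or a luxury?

1.34 (luxury)

For Q = A·M^β the income elasticity is constant and equal to β.
Here β = 1.34, so η = 1.34.
Since η > 1, the good is a luxury.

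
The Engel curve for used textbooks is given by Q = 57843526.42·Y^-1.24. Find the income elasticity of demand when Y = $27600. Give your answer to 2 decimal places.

-1.24

For Q = A·Y^β the income elasticity is constant and equal to β.
Here β = -1.24, so η = -1.24.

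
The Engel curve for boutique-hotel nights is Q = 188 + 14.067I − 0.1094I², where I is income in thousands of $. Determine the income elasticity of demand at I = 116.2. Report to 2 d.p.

At I = 116.2: Q = 345.4185.
dQ/dI = 14.067 − 0.2188I = -11.35756.
η = (dQ/dI)·(I/Q) = -11.35756 × (116.2/345.4185) = -3.82.

-3.82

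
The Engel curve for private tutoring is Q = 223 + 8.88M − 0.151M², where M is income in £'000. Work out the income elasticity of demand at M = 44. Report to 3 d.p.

-0.603

At M = 44: Q = 321.3840.
dQ/dM = 8.88 − 0.302M = -4.40800.
η = (dQ/dM)·(M/Q) = -4.40800 × (44/321.3840) = -0.603.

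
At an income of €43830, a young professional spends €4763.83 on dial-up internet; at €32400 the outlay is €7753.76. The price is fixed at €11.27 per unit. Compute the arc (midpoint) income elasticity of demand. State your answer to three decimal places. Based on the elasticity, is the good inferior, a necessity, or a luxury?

-1.593 (inferior good)

With a constant price, Q₁ = 4763.83/11.27 = 422.700 and Q₂ = 7753.76/11.27 = 688.000 (equivalently, work directly with expenditure since P cancels).
Midpoint %ΔQ = (7753.76 − 4763.83)/6258.80 = 0.47772; midpoint %ΔI = (32400 − 43830)/38115 = -0.29988.
η = 0.47772 / -0.29988 = -1.593.
η < 0 ⇒ inferior good.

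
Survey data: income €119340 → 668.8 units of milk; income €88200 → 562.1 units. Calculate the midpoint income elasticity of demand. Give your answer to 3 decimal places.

0.578

ΔQ = 562.1 − 668.8 = -106.7; midpoint Q̄ = (668.8 + 562.1)/2 = 615.45.
ΔI = 88200 − 119340 = -31140; midpoint Ī = (119340 + 88200)/2 = 103770.
η = (ΔQ/Q̄) ÷ (ΔI/Ī) = (-106.7/615.45) ÷ (-31140/103770) = 0.578.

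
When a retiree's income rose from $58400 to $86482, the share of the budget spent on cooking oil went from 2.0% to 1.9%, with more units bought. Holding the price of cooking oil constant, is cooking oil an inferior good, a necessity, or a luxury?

Quantity rises but the budget share falls as income rises, so 0 < η < 1.

necessity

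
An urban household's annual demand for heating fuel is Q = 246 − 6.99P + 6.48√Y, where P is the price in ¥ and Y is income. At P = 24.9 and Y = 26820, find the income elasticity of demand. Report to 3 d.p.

At P = 24.9, Y = 26820: Q = 1133.166.
Holding P constant, ∂Q/∂Y = 6.48/(2√Y) = 0.0197841.
η_Y = (∂Q/∂Y)·(Y/Q) = 0.0197841 × (26820/1133.166) = 0.468.

0.468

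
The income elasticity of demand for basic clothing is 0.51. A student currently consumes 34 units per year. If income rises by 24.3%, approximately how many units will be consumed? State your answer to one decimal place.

38.2

%ΔQ ≈ η × %ΔI = 0.51 × 24.3% = 12.393%.
New Q ≈ 34 × (1 + 0.12393) = 38.2.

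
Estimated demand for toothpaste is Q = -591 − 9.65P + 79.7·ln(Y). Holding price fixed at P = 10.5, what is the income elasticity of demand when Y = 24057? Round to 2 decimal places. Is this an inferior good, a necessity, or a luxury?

At P = 10.5, Y = 24057: Q = 111.703.
Holding P constant, ∂Q/∂Y = 79.7/Y = 0.00331297.
η_Y = (∂Q/∂Y)·(Y/Q) = 0.00331297 × (24057/111.703) = 0.71.
Since 0 < η < 1, this is a necessity.

0.71 (necessity)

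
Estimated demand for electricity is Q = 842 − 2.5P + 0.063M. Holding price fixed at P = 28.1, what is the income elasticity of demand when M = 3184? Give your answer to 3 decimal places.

At P = 28.1, M = 3184: Q = 972.342.
Holding P constant, ∂Q/∂M = 0.063.
η_M = (∂Q/∂M)·(M/Q) = 0.063 × (3184/972.342) = 0.206.

0.206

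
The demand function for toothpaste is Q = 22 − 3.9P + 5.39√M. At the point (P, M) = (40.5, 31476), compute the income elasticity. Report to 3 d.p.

At P = 40.5, M = 31476: Q = 820.316.
Holding P constant, ∂Q/∂M = 5.39/(2√M) = 0.0151904.
η_M = (∂Q/∂M)·(M/Q) = 0.0151904 × (31476/820.316) = 0.583.

0.583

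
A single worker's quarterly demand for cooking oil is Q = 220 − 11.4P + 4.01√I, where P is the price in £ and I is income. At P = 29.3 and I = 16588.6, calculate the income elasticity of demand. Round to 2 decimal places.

At P = 29.3, I = 16588.6: Q = 402.455.
Holding P constant, ∂Q/∂I = 4.01/(2√I) = 0.0155672.
η_I = (∂Q/∂I)·(I/Q) = 0.0155672 × (16588.6/402.455) = 0.64.

0.64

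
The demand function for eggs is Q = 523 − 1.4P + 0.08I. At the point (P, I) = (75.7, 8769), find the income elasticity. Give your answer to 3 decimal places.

At P = 75.7, I = 8769: Q = 1118.540.
Holding P constant, ∂Q/∂I = 0.08.
η_I = (∂Q/∂I)·(I/Q) = 0.08 × (8769/1118.540) = 0.627.

0.627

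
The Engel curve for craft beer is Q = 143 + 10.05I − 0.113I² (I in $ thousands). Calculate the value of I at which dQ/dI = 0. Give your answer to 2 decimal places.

44.47

dQ/dI = 10.05 − 0.226I.
The good is inferior where dQ/dI < 0. Setting dQ/dI = 0 gives I = 10.05 / 0.226 = 44.47.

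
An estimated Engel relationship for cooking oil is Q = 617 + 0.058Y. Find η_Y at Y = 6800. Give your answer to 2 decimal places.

0.39

At Y = 6800: Q = 1011.400.
dQ/dY = 0.058.
η = (dQ/dY)·(Y/Q) = 0.058 × (6800/1011.400) = 0.39.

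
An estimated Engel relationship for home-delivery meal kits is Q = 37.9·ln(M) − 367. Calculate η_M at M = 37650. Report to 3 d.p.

1.173

At M = 37650: Q = 32.318.
dQ/dM = 37.9/M = 0.00100664 at this income.
η = (dQ/dM)·(M/Q) = 0.00100664 × (37650/32.318) = 1.173.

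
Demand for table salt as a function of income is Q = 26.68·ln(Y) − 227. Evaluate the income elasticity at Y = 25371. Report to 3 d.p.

0.612

At Y = 25371: Q = 43.572.
dQ/dY = 26.68/Y = 0.00105159 at this income.
η = (dQ/dY)·(Y/Q) = 0.00105159 × (25371/43.572) = 0.612.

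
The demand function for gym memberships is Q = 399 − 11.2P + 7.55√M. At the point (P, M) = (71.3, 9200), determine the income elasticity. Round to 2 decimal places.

1.12

At P = 71.3, M = 9200: Q = 324.611.
Holding P constant, ∂Q/∂M = 7.55/(2√M) = 0.0393571.
η_M = (∂Q/∂M)·(M/Q) = 0.0393571 × (9200/324.611) = 1.12.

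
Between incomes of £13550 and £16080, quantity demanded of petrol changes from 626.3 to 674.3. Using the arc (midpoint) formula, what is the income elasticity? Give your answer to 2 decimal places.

0.43

ΔQ = 674.3 − 626.3 = 48; midpoint Q̄ = (626.3 + 674.3)/2 = 650.3.
ΔI = 16080 − 13550 = 2530; midpoint Ī = (13550 + 16080)/2 = 14815.
η = (ΔQ/Q̄) ÷ (ΔI/Ī) = (48/650.3) ÷ (2530/14815) = 0.43.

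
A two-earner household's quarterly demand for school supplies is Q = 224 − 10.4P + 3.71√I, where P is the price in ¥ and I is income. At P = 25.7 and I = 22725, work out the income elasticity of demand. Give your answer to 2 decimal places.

0.54

At P = 25.7, I = 22725: Q = 515.996.
Holding P constant, ∂Q/∂I = 3.71/(2√I) = 0.0123053.
η_I = (∂Q/∂I)·(I/Q) = 0.0123053 × (22725/515.996) = 0.54.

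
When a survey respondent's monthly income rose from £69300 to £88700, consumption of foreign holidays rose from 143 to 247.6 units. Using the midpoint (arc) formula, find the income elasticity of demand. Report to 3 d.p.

2.181

ΔQ = 247.6 − 143 = 104.6; midpoint Q̄ = (143 + 247.6)/2 = 195.3.
ΔI = 88700 − 69300 = 19400; midpoint Ī = (69300 + 88700)/2 = 79000.
η = (ΔQ/Q̄) ÷ (ΔI/Ī) = (104.6/195.3) ÷ (19400/79000) = 2.181.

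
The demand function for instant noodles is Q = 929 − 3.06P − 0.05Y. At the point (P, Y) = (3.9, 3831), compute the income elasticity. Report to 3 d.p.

-0.264

At P = 3.9, Y = 3831: Q = 725.516.
Holding P constant, ∂Q/∂Y = −0.05.
η_Y = (∂Q/∂Y)·(Y/Q) = -0.05 × (3831/725.516) = -0.264.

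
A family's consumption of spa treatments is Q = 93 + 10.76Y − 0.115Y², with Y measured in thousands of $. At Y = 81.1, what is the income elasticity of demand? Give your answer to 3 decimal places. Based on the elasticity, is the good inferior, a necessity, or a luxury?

At Y = 81.1: Q = 209.2569.
dQ/dY = 10.76 − 0.23Y = -7.89300.
η = (dQ/dY)·(Y/Q) = -7.89300 × (81.1/209.2569) = -3.059.
η < 0 ⇒ inferior good.

-3.059 (inferior good)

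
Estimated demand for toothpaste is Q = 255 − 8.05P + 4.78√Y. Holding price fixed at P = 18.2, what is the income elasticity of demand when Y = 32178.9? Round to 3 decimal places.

0.444

At P = 18.2, Y = 32178.9: Q = 965.949.
Holding P constant, ∂Q/∂Y = 4.78/(2√Y) = 0.0133233.
η_Y = (∂Q/∂Y)·(Y/Q) = 0.0133233 × (32178.9/965.949) = 0.444.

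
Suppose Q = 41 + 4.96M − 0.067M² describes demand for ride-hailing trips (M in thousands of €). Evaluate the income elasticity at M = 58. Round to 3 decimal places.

At M = 58: Q = 103.2920.
dQ/dM = 4.96 − 0.134M = -2.81200.
η = (dQ/dM)·(M/Q) = -2.81200 × (58/103.2920) = -1.579.

-1.579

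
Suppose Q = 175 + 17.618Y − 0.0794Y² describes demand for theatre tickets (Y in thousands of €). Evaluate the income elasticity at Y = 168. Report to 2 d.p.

At Y = 168: Q = 893.8384.
dQ/dY = 17.618 − 0.1588Y = -9.06040.
η = (dQ/dY)·(Y/Q) = -9.06040 × (168/893.8384) = -1.70.

-1.70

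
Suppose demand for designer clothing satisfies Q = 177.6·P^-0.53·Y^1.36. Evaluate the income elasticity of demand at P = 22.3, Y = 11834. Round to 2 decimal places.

1.36

For a multiplicative demand Q = A·P^α·Y^β, the income elasticity is β everywhere.
Here β = 1.36, so η = 1.36.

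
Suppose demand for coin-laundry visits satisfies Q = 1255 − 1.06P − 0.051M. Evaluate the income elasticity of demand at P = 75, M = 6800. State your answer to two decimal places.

-0.42

At P = 75, M = 6800: Q = 828.700.
Holding P constant, ∂Q/∂M = −0.051.
η_M = (∂Q/∂M)·(M/Q) = -0.051 × (6800/828.700) = -0.42.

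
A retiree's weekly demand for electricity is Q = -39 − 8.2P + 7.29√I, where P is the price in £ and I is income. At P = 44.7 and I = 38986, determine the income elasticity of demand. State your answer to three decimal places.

At P = 44.7, I = 38986: Q = 1033.861.
Holding P constant, ∂Q/∂I = 7.29/(2√I) = 0.0184605.
η_I = (∂Q/∂I)·(I/Q) = 0.0184605 × (38986/1033.861) = 0.696.

0.696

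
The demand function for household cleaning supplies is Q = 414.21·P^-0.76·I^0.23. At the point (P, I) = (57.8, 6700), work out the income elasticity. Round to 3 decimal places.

0.230

For a multiplicative demand Q = A·P^α·I^β, the income elasticity is β everywhere.
Here β = 0.23, so η = 0.230.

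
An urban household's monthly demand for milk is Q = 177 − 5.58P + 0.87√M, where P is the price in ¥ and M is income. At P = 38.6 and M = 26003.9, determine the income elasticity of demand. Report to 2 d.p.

0.69

At P = 38.6, M = 26003.9: Q = 101.906.
Holding P constant, ∂Q/∂M = 0.87/(2√M) = 0.00269755.
η_M = (∂Q/∂M)·(M/Q) = 0.00269755 × (26003.9/101.906) = 0.69.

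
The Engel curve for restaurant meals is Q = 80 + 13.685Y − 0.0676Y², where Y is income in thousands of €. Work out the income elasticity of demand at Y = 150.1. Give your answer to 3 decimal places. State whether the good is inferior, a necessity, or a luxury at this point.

-1.623 (inferior good)

At Y = 150.1: Q = 611.0898.
dQ/dY = 13.685 − 0.1352Y = -6.60852.
η = (dQ/dY)·(Y/Q) = -6.60852 × (150.1/611.0898) = -1.623.
η < 0 ⇒ inferior good.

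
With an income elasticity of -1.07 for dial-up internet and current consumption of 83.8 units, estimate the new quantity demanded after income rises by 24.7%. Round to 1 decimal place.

61.7

%ΔQ ≈ η × %ΔI = -1.07 × 24.7% = -26.429%.
New Q ≈ 83.8 × (1 − 0.26429) = 61.7.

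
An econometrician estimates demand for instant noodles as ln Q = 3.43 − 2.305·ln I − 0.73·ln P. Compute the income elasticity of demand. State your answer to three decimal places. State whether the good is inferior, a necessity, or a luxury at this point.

-2.305 (inferior good)

In a log-linear demand, the coefficient on ln I is the income elasticity.
So η = -2.305.
η < 0 ⇒ inferior good.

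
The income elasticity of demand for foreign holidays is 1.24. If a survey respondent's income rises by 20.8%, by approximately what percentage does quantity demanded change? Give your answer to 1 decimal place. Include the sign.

%ΔQ ≈ η × %ΔI = 1.24 × 20.8% = 25.8%.

25.8%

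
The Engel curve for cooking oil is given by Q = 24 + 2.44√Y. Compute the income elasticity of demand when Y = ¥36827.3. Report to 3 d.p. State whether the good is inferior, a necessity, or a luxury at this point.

0.476 (necessity)

At Y = 36827.3: Q = 492.247.
dQ/dY = 2.44/(2√Y) = 0.00635733 at this income.
η = (dQ/dY)·(Y/Q) = 0.00635733 × (36827.3/492.247) = 0.476.
Since 0 < η < 1, the good is a necessity.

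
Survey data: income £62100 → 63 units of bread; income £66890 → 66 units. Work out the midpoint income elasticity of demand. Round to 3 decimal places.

ΔQ = 66 − 63 = 3; midpoint Q̄ = (63 + 66)/2 = 64.5.
ΔI = 66890 − 62100 = 4790; midpoint Ī = (62100 + 66890)/2 = 64495.
η = (ΔQ/Q̄) ÷ (ΔI/Ī) = (3/64.5) ÷ (4790/64495) = 0.626.

0.626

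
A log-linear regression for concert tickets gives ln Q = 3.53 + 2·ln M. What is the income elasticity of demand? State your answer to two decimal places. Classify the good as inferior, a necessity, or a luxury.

In a log-linear demand, the coefficient on ln M is the income elasticity.
So η = 2.00.
η > 1 ⇒ luxury.

2.00 (luxury)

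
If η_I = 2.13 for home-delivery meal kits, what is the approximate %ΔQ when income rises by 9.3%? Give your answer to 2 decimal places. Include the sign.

19.81%

%ΔQ ≈ η × %ΔI = 2.13 × 9.3% = 19.81%.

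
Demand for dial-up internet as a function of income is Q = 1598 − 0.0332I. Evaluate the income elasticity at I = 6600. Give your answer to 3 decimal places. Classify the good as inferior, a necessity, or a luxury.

-0.159 (inferior good)

At I = 6600: Q = 1378.880.
dQ/dI = −0.0332.
η = (dQ/dI)·(I/Q) = -0.0332 × (6600/1378.880) = -0.159.
Since η < 0, the good is an inferior good.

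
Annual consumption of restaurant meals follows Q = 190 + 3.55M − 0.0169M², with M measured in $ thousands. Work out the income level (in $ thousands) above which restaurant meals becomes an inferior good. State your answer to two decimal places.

105.03

dQ/dM = 3.55 − 0.0338M.
The good is inferior where dQ/dM < 0. Setting dQ/dM = 0 gives M = 3.55 / 0.0338 = 105.03.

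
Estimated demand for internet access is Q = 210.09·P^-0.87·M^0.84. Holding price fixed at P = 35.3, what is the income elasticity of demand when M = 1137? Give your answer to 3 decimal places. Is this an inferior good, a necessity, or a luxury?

For a multiplicative demand Q = A·P^α·M^β, the income elasticity is β everywhere.
Here β = 0.84, so η = 0.840.
Since 0 < η < 1, this is a necessity.

0.840 (necessity)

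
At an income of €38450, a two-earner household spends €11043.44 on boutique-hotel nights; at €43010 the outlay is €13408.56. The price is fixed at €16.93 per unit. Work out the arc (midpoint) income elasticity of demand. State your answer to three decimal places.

With a constant price, Q₁ = 11043.44/16.93 = 652.300 and Q₂ = 13408.56/16.93 = 792.000 (equivalently, work directly with expenditure since P cancels).
Midpoint %ΔQ = (13408.56 − 11043.44)/12226.00 = 0.19345; midpoint %ΔI = (43010 − 38450)/40730 = 0.11196.
η = 0.19345 / 0.11196 = 1.728.

1.728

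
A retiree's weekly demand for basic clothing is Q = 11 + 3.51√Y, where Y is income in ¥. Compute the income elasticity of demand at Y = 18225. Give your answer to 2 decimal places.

At Y = 18225: Q = 484.850.
dQ/dY = 3.51/(2√Y) = 0.013 at this income.
η = (dQ/dY)·(Y/Q) = 0.013 × (18225/484.850) = 0.49.

0.49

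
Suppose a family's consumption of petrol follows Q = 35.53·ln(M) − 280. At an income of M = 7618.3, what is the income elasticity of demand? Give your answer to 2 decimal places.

At M = 7618.3: Q = 37.578.
dQ/dM = 35.53/M = 0.00466377 at this income.
η = (dQ/dM)·(M/Q) = 0.00466377 × (7618.3/37.578) = 0.95.

0.95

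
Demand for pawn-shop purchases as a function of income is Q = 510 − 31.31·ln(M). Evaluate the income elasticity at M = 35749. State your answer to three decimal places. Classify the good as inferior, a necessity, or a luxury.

At M = 35749: Q = 181.737.
dQ/dM = -31.31/M = -0.000875829 at this income.
η = (dQ/dM)·(M/Q) = -0.000875829 × (35749/181.737) = -0.172.
Since η < 0, the good is an inferior good.

-0.172 (inferior good)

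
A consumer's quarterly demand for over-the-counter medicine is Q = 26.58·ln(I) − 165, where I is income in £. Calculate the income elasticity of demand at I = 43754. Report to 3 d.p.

At I = 43754: Q = 119.043.
dQ/dI = 26.58/I = 0.000607487 at this income.
η = (dQ/dI)·(I/Q) = 0.000607487 × (43754/119.043) = 0.223.

0.223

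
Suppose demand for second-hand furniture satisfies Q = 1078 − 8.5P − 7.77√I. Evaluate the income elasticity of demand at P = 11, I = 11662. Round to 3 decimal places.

At P = 11, I = 11662: Q = 145.412.
Holding P constant, ∂Q/∂I = -7.77/(2√I) = -0.0359753.
η_I = (∂Q/∂I)·(I/Q) = -0.0359753 × (11662/145.412) = -2.885.

-2.885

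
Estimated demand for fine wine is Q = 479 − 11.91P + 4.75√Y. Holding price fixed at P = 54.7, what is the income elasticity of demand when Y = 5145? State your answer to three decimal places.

1.013

At P = 54.7, Y = 5145: Q = 168.234.
Holding P constant, ∂Q/∂Y = 4.75/(2√Y) = 0.0331109.
η_Y = (∂Q/∂Y)·(Y/Q) = 0.0331109 × (5145/168.234) = 1.013.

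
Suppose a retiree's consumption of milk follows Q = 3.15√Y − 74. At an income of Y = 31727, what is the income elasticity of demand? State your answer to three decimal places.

At Y = 31727: Q = 487.080.
dQ/dY = 3.15/(2√Y) = 0.00884232 at this income.
η = (dQ/dY)·(Y/Q) = 0.00884232 × (31727/487.080) = 0.576.

0.576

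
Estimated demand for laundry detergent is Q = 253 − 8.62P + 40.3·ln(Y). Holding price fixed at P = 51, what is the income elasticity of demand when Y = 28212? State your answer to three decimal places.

At P = 51, Y = 28212: Q = 226.354.
Holding P constant, ∂Q/∂Y = 40.3/Y = 0.00142847.
η_Y = (∂Q/∂Y)·(Y/Q) = 0.00142847 × (28212/226.354) = 0.178.

0.178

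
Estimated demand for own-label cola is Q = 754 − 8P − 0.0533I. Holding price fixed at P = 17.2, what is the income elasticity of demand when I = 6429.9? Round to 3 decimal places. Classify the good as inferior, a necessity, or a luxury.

At P = 17.2, I = 6429.9: Q = 273.686.
Holding P constant, ∂Q/∂I = −0.0533.
η_I = (∂Q/∂I)·(I/Q) = -0.0533 × (6429.9/273.686) = -1.252.
Since η < 0, this is an inferior good.

-1.252 (inferior good)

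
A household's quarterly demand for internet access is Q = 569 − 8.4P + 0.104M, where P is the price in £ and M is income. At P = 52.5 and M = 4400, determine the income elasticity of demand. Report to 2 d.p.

0.78

At P = 52.5, M = 4400: Q = 585.600.
Holding P constant, ∂Q/∂M = 0.104.
η_M = (∂Q/∂M)·(M/Q) = 0.104 × (4400/585.600) = 0.78.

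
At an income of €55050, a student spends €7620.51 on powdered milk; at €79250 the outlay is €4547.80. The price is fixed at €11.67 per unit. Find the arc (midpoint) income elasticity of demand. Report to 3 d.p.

-1.401

With a constant price, Q₁ = 7620.51/11.67 = 653.000 and Q₂ = 4547.80/11.67 = 389.700 (equivalently, work directly with expenditure since P cancels).
Midpoint %ΔQ = (4547.80 − 7620.51)/6084.16 = -0.50503; midpoint %ΔI = (79250 − 55050)/67150 = 0.36039.
η = -0.50503 / 0.36039 = -1.401.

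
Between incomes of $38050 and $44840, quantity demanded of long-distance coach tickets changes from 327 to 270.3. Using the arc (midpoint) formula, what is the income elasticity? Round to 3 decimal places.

ΔQ = 270.3 − 327 = -56.7; midpoint Q̄ = (327 + 270.3)/2 = 298.65.
ΔI = 44840 − 38050 = 6790; midpoint Ī = (38050 + 44840)/2 = 41445.
η = (ΔQ/Q̄) ÷ (ΔI/Ī) = (-56.7/298.65) ÷ (6790/41445) = -1.159.

-1.159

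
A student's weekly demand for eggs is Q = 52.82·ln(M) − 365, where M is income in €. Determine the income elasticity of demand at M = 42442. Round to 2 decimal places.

At M = 42442: Q = 197.844.
dQ/dM = 52.82/M = 0.00124452 at this income.
η = (dQ/dM)·(M/Q) = 0.00124452 × (42442/197.844) = 0.27.

0.27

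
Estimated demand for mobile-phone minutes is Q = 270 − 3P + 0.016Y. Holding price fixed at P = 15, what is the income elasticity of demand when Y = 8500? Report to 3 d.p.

0.377

At P = 15, Y = 8500: Q = 361.000.
Holding P constant, ∂Q/∂Y = 0.016.
η_Y = (∂Q/∂Y)·(Y/Q) = 0.016 × (8500/361.000) = 0.377.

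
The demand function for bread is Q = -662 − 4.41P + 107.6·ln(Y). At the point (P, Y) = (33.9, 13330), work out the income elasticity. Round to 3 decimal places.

0.511

At P = 33.9, Y = 13330: Q = 210.461.
Holding P constant, ∂Q/∂Y = 107.6/Y = 0.00807202.
η_Y = (∂Q/∂Y)·(Y/Q) = 0.00807202 × (13330/210.461) = 0.511.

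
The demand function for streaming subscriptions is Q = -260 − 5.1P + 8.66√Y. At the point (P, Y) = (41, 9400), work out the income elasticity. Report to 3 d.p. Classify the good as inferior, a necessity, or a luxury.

1.133 (luxury)

At P = 41, Y = 9400: Q = 370.518.
Holding P constant, ∂Q/∂Y = 8.66/(2√Y) = 0.0446605.
η_Y = (∂Q/∂Y)·(Y/Q) = 0.0446605 × (9400/370.518) = 1.133.
Since η > 1, this is a luxury.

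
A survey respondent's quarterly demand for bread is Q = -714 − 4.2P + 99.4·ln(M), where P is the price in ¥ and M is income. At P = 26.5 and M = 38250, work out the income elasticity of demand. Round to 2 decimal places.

At P = 26.5, M = 38250: Q = 223.559.
Holding P constant, ∂Q/∂M = 99.4/M = 0.00259869.
η_M = (∂Q/∂M)·(M/Q) = 0.00259869 × (38250/223.559) = 0.44.

0.44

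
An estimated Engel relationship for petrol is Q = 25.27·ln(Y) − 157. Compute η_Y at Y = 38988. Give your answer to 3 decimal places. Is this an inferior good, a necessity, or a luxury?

0.229 (necessity)

At Y = 38988: Q = 110.129.
dQ/dY = 25.27/Y = 0.000648148 at this income.
η = (dQ/dY)·(Y/Q) = 0.000648148 × (38988/110.129) = 0.229.
Since 0 < η < 1, the good is a necessity.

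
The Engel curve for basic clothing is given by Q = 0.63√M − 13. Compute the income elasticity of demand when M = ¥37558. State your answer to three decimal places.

At M = 37558: Q = 109.093.
dQ/dM = 0.63/(2√M) = 0.0016254 at this income.
η = (dQ/dM)·(M/Q) = 0.0016254 × (37558/109.093) = 0.560.

0.560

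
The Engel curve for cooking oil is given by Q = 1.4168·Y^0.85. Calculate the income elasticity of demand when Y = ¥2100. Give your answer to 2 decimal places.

0.85

For Q = A·Y^β the income elasticity is constant and equal to β.
Here β = 0.85, so η = 0.85.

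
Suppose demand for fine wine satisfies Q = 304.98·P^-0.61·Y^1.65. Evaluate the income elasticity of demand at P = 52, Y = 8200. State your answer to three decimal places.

For a multiplicative demand Q = A·P^α·Y^β, the income elasticity is β everywhere.
Here β = 1.65, so η = 1.650.

1.650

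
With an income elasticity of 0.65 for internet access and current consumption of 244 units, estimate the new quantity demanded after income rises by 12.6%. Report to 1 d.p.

%ΔQ ≈ η × %ΔI = 0.65 × 12.6% = 8.19%.
New Q ≈ 244 × (1 + 0.0819) = 264.0.

264.0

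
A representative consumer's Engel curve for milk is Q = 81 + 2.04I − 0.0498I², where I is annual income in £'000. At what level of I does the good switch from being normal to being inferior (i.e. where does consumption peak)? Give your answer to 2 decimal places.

20.48

dQ/dI = 2.04 − 0.0996I.
The good is inferior where dQ/dI < 0. Setting dQ/dI = 0 gives I = 2.04 / 0.0996 = 20.48.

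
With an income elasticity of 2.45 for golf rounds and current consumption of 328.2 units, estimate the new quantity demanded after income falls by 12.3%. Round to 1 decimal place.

%ΔQ ≈ η × %ΔI = 2.45 × (-12.3%) = -30.135%.
New Q ≈ 328.2 × (1 − 0.30135) = 229.3.

229.3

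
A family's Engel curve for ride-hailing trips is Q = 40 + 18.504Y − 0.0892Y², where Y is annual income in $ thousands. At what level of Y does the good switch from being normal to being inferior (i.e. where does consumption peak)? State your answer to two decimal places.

dQ/dY = 18.504 − 0.1784Y.
The good is inferior where dQ/dY < 0. Setting dQ/dY = 0 gives Y = 18.504 / 0.1784 = 103.72.

103.72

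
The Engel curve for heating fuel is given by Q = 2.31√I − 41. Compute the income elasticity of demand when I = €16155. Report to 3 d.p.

0.581

At I = 16155: Q = 252.606.
dQ/dI = 2.31/(2√I) = 0.00908717 at this income.
η = (dQ/dI)·(I/Q) = 0.00908717 × (16155/252.606) = 0.581.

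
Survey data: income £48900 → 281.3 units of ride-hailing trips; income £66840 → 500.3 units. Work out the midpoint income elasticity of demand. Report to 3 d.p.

1.808

ΔQ = 500.3 − 281.3 = 219; midpoint Q̄ = (281.3 + 500.3)/2 = 390.8.
ΔI = 66840 − 48900 = 17940; midpoint Ī = (48900 + 66840)/2 = 57870.
η = (ΔQ/Q̄) ÷ (ΔI/Ī) = (219/390.8) ÷ (17940/57870) = 1.808.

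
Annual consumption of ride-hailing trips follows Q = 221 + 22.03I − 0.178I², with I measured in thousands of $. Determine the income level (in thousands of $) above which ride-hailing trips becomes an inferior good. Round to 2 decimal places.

dQ/dI = 22.03 − 0.356I.
The good is inferior where dQ/dI < 0. Setting dQ/dI = 0 gives I = 22.03 / 0.356 = 61.88.

61.88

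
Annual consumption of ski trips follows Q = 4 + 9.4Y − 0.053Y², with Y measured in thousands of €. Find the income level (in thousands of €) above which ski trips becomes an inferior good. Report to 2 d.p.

dQ/dY = 9.4 − 0.106Y.
The good is inferior where dQ/dY < 0. Setting dQ/dY = 0 gives Y = 9.4 / 0.106 = 88.68.

88.68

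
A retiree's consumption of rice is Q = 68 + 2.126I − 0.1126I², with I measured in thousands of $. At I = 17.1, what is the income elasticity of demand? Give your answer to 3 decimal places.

At I = 17.1: Q = 71.4292.
dQ/dI = 2.126 − 0.2252I = -1.72492.
η = (dQ/dI)·(I/Q) = -1.72492 × (17.1/71.4292) = -0.413.

-0.413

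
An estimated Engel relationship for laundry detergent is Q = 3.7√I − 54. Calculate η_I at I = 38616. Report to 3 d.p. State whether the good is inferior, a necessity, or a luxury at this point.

At I = 38616: Q = 673.085.
dQ/dI = 3.7/(2√I) = 0.0094143 at this income.
η = (dQ/dI)·(I/Q) = 0.0094143 × (38616/673.085) = 0.540.
Since 0 < η < 1, the good is a necessity.

0.540 (necessity)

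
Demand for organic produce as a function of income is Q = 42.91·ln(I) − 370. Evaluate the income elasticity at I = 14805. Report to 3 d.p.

At I = 14805: Q = 42.053.
dQ/dI = 42.91/I = 0.00289835 at this income.
η = (dQ/dI)·(I/Q) = 0.00289835 × (14805/42.053) = 1.020.

1.020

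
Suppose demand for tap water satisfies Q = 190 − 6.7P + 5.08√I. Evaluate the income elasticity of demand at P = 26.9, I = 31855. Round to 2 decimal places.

At P = 26.9, I = 31855: Q = 916.447.
Holding P constant, ∂Q/∂I = 5.08/(2√I) = 0.0142313.
η_I = (∂Q/∂I)·(I/Q) = 0.0142313 × (31855/916.447) = 0.49.

0.49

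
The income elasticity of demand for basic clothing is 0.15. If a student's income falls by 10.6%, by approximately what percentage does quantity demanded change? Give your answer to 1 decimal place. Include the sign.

%ΔQ ≈ η × %ΔI = 0.15 × (-10.6%) = -1.6%.

-1.6%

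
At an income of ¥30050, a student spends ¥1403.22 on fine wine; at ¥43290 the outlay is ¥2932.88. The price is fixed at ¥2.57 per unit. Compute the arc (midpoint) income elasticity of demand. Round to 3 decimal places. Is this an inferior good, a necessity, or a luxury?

1.954 (luxury)

With a constant price, Q₁ = 1403.22/2.57 = 546.000 and Q₂ = 2932.88/2.57 = 1141.198 (equivalently, work directly with expenditure since P cancels).
Midpoint %ΔQ = (2932.88 − 1403.22)/2168.05 = 0.70555; midpoint %ΔI = (43290 − 30050)/36670 = 0.36106.
η = 0.70555 / 0.36106 = 1.954.
η > 1 ⇒ luxury.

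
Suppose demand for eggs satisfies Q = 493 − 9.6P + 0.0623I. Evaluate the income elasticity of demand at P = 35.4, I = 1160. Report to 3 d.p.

0.321

At P = 35.4, I = 1160: Q = 225.428.
Holding P constant, ∂Q/∂I = 0.0623.
η_I = (∂Q/∂I)·(I/Q) = 0.0623 × (1160/225.428) = 0.321.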